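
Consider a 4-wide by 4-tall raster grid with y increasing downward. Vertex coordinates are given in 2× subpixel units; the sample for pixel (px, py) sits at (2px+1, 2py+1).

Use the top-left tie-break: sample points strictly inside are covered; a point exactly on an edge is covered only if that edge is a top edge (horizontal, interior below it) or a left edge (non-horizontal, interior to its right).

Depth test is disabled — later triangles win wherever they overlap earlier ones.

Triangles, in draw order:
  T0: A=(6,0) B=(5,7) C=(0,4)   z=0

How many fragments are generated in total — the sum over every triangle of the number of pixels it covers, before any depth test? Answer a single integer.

T0:
  2·area = 38
  edge (6, 0)→(5, 7): d=(-1,7) right/bottom  bias=-1
  edge (5, 7)→(0, 4): d=(-5,-3) top-left  bias=+0
  edge (0, 4)→(6, 0): d=(6,-4) top-left  bias=+0
    (2,0)@(5, 1): e=[6,30,2] → X
    (3,0)@(7, 1): e=[-8,36,10] → .
    (1,1)@(3, 3): e=[18,14,6] → X
    (3,1)@(7, 3): e=[-10,26,22] → .
    (1,2)@(3, 5): e=[16,4,18] → X
    (3,2)@(7, 5): e=[-12,16,34] → .
    (1,3)@(3, 7): e=[14,-6,30] → .
    (2,3)@(5, 7): e=[0,0,38] → .  [on edge]
  covered (5 px):
    . . X .
    . X X .
    . X X .
    . . . .

Result: 5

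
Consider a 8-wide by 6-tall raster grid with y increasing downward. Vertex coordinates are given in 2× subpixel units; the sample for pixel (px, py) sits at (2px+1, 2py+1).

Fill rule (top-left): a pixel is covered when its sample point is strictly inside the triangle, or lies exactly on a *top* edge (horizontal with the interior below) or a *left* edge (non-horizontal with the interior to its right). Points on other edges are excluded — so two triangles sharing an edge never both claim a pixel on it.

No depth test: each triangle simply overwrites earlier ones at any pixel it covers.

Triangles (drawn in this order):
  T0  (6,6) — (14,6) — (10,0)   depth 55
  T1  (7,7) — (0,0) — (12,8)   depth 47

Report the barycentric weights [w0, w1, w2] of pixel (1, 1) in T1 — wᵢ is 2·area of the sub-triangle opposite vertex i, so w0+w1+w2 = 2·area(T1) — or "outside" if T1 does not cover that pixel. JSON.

T0:
  2·area = 48  (B↔C swapped to make it positive)
  edge (6, 6)→(10, 0): d=(4,-6) top-left  bias=+0
  edge (10, 0)→(14, 6): d=(4,6) right/bottom  bias=-1
  edge (14, 6)→(6, 6): d=(-8,0) right/bottom  bias=-1
    (4,1)@(9, 3): e=[6,18,24] → #
    (5,1)@(11, 3): e=[18,6,24] → #
    (6,1)@(13, 3): e=[30,-6,24] → ·
    (3,2)@(7, 5): e=[2,38,8] → #
    (6,2)@(13, 5): e=[38,2,8] → #
    (7,2)@(15, 5): e=[50,-10,8] → ·
    (3,3)@(7, 7): e=[10,46,-8] → ·
    (4,3)@(9, 7): e=[22,34,-8] → ·
    (5,3)@(11, 7): e=[34,22,-8] → ·
    (6,3)@(13, 7): e=[46,10,-8] → ·
  covered (6 px):
    · · · · · · · ·
    · · · · # # · ·
    · · · # # # # ·
    · · · · · · · ·
    · · · · · · · ·
    · · · · · · · ·
T1:
  2·area = 28
  edge (7, 7)→(0, 0): d=(-7,-7) top-left  bias=+0
  edge (0, 0)→(12, 8): d=(12,8) right/bottom  bias=-1
  edge (12, 8)→(7, 7): d=(-5,-1) top-left  bias=+0
    (0,0)@(1, 1): e=[0,4,24] → #  [on edge]
    (1,0)@(3, 1): e=[14,-12,26] → ·
    (0,1)@(1, 3): e=[-14,28,14] → ·
    (1,1)@(3, 3): e=[0,12,16] → #  [on edge]
    (2,1)@(5, 3): e=[14,-4,18] → ·
    (1,2)@(3, 5): e=[-14,36,6] → ·
    (2,2)@(5, 5): e=[0,20,8] → #  [on edge]
    (3,2)@(7, 5): e=[14,4,10] → #
    (4,2)@(9, 5): e=[28,-12,12] → ·
    (2,3)@(5, 7): e=[-14,44,-2] → ·
    (3,3)@(7, 7): e=[0,28,0] → #  [on edge]
    (4,3)@(9, 7): e=[14,12,2] → #
    (4,4)@(9, 9): e=[0,36,-8] → ·  [on edge]
    (5,5)@(11, 11): e=[0,44,-16] → ·  [on edge]
  covered (6 px):
    # · · · · · · ·
    · # · · · · · ·
    · · # # · · · ·
    · · · # # · · ·
    · · · · · · · ·
    · · · · · · · ·

Answer: [12,16,0]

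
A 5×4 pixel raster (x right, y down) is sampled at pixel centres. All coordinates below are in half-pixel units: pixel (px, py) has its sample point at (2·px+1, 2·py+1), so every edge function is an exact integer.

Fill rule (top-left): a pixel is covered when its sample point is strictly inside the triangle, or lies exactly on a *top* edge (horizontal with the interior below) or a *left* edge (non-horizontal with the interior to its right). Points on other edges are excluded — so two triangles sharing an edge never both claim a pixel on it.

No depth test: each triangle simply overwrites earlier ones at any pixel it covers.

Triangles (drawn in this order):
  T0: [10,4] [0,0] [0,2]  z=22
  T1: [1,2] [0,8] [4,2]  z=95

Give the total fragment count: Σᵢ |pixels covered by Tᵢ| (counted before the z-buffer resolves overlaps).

T0:
  2·area = 20  (B↔C swapped to make it positive)
  edge (10, 4)→(0, 2): d=(-10,-2) top-left  bias=+0
  edge (0, 2)→(0, 0): d=(0,-2) top-left  bias=+0
  edge (0, 0)→(10, 4): d=(10,4) right/bottom  bias=-1
    (0,0)@(1, 1): e=[12,2,6] → X
    (1,0)@(3, 1): e=[16,6,-2] → .
    (0,1)@(1, 3): e=[-8,2,26] → .
    (2,1)@(5, 3): e=[0,10,10] → X  [on edge]
    (3,1)@(7, 3): e=[4,14,2] → X
    (4,1)@(9, 3): e=[8,18,-6] → .
    (2,2)@(5, 5): e=[-20,10,30] → .
    (3,2)@(7, 5): e=[-16,14,22] → .
  covered (3 px):
    X . . . .
    . . X X .
    . . . . .
    . . . . .
T1:
  2·area = 18  (B↔C swapped to make it positive)
  edge (1, 2)→(4, 2): d=(3,0) top-left  bias=+0
  edge (4, 2)→(0, 8): d=(-4,6) right/bottom  bias=-1
  edge (0, 8)→(1, 2): d=(1,-6) top-left  bias=+0
    (0,1)@(1, 3): e=[3,14,1] → X
    (1,1)@(3, 3): e=[3,2,13] → X
    (2,1)@(5, 3): e=[3,-10,25] → .
    (0,2)@(1, 5): e=[9,6,3] → X
    (1,2)@(3, 5): e=[9,-6,15] → .
    (0,3)@(1, 7): e=[15,-2,5] → .
  covered (3 px):
    . . . . .
    X X . . .
    X . . . .
    . . . . .

Final: 6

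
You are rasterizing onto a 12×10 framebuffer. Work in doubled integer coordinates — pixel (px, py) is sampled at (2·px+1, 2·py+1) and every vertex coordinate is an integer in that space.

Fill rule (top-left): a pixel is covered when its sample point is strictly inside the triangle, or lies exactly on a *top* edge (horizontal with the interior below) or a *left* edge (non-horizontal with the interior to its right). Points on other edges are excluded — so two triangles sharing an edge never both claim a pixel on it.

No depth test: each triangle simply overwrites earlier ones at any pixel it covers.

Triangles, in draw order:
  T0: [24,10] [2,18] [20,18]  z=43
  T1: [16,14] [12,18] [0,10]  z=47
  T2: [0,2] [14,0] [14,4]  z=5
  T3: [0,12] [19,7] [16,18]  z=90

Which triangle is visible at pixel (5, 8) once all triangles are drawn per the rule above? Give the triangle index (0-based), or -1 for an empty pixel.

T0:
  2·area = 144  (B↔C swapped to make it positive)
  edge (24, 10)→(20, 18): d=(-4,8) right/bottom  bias=-1
  edge (20, 18)→(2, 18): d=(-18,0) right/bottom  bias=-1
  edge (2, 18)→(24, 10): d=(22,-8) top-left  bias=+0
    (11,5)@(23, 11): e=[4,126,14] → X
    (8,6)@(17, 13): e=[44,90,10] → X
    (9,6)@(19, 13): e=[28,90,26] → X
    (10,6)@(21, 13): e=[12,90,42] → X
    (11,6)@(23, 13): e=[-4,90,58] → .
    (5,7)@(11, 15): e=[84,54,6] → X
    (6,7)@(13, 15): e=[68,54,22] → X
    (7,7)@(15, 15): e=[52,54,38] → X
    (11,7)@(23, 15): e=[-12,54,102] → .
    (2,8)@(5, 17): e=[124,18,2] → X
    (3,8)@(7, 17): e=[108,18,18] → X
    (4,8)@(9, 17): e=[92,18,34] → X
  covered (18 px):
    . . . . . . . . . . . .
    . . . . . . . . . . . .
    . . . . . . . . . . . .
    . . . . . . . . . . . .
    . . . . . . . . . . . .
    . . . . . . . . . . . X
    . . . . . . . . X X X .
    . . . . . X X X X X X .
    . . X X X X X X X X . .
    . . . . . . . . . . . .
T1:
  2·area = 80
  edge (16, 14)→(12, 18): d=(-4,4) right/bottom  bias=-1
  edge (12, 18)→(0, 10): d=(-12,-8) top-left  bias=+0
  edge (0, 10)→(16, 14): d=(16,4) right/bottom  bias=-1
    (11,3)@(23, 7): e=[0,220,-140] → .  [on edge]
    (10,4)@(21, 9): e=[0,180,-100] → .  [on edge]
    (1,5)@(3, 11): e=[64,12,4] → X
    (2,5)@(5, 11): e=[56,28,-4] → .
    (9,5)@(19, 11): e=[0,140,-60] → .  [on edge]
    (1,6)@(3, 13): e=[56,-12,36] → .
    (2,6)@(5, 13): e=[48,4,28] → X
    (3,6)@(7, 13): e=[40,20,20] → X
    (4,6)@(9, 13): e=[32,36,12] → X
    (5,6)@(11, 13): e=[24,52,4] → X
    (6,6)@(13, 13): e=[16,68,-4] → .
    (8,6)@(17, 13): e=[0,100,-20] → .  [on edge]
    (7,7)@(15, 15): e=[0,60,20] → .  [on edge]
    (6,8)@(13, 17): e=[0,20,60] → .  [on edge]
    (5,9)@(11, 19): e=[0,-20,100] → .  [on edge]
  covered (9 px):
    . . . . . . . . . . . .
    . . . . . . . . . . . .
    . . . . . . . . . . . .
    . . . . . . . . . . . .
    . . . . . . . . . . . .
    . X . . . . . . . . . .
    . . X X X X . . . . . .
    . . . . X X X . . . . .
    . . . . . X . . . . . .
    . . . . . . . . . . . .
T2:
  2·area = 56
  edge (0, 2)→(14, 0): d=(14,-2) top-left  bias=+0
  edge (14, 0)→(14, 4): d=(0,4) right/bottom  bias=-1
  edge (14, 4)→(0, 2): d=(-14,-2) top-left  bias=+0
    (3,0)@(7, 1): e=[0,28,28] → X  [on edge]
    (4,0)@(9, 1): e=[4,20,32] → X
    (5,0)@(11, 1): e=[8,12,36] → X
    (6,0)@(13, 1): e=[12,4,40] → X
    (7,0)@(15, 1): e=[16,-4,44] → .
    (3,1)@(7, 3): e=[28,28,0] → X  [on edge]
    (7,1)@(15, 3): e=[44,-4,16] → .
    (3,2)@(7, 5): e=[56,28,-28] → .
    (4,2)@(9, 5): e=[60,20,-24] → .
    (5,2)@(11, 5): e=[64,12,-20] → .
    (6,2)@(13, 5): e=[68,4,-16] → .
    (10,2)@(21, 5): e=[84,-28,0] → .  [on edge]
  covered (8 px):
    . . . X X X X . . . . .
    . . . X X X X . . . . .
    . . . . . . . . . . . .
    . . . . . . . . . . . .
    . . . . . . . . . . . .
    . . . . . . . . . . . .
    . . . . . . . . . . . .
    . . . . . . . . . . . .
    . . . . . . . . . . . .
    . . . . . . . . . . . .
T3:
  2·area = 194
  edge (0, 12)→(19, 7): d=(19,-5) top-left  bias=+0
  edge (19, 7)→(16, 18): d=(-3,11) right/bottom  bias=-1
  edge (16, 18)→(0, 12): d=(-16,-6) top-left  bias=+0
    (9,3)@(19, 7): e=[0,0,194] → .  [on edge]
    (6,4)@(13, 9): e=[8,60,126] → X
    (7,4)@(15, 9): e=[18,38,138] → X
    (8,4)@(17, 9): e=[28,16,150] → X
    (9,4)@(19, 9): e=[38,-6,162] → .
    (2,5)@(5, 11): e=[6,142,46] → X
    (3,5)@(7, 11): e=[16,120,58] → X
    (4,5)@(9, 11): e=[26,98,70] → X
    (5,5)@(11, 11): e=[36,76,82] → X
    (9,5)@(19, 11): e=[76,-12,130] → .
    (1,6)@(3, 13): e=[34,158,2] → X
    (9,6)@(19, 13): e=[114,-18,98] → .
  covered (23 px):
    . . . . . . . . . . . .
    . . . . . . . . . . . .
    . . . . . . . . . . . .
    . . . . . . . . . . . .
    . . . . . . X X X . . .
    . . X X X X X X X . . .
    . X X X X X X X X . . .
    . . . . X X X X . . . .
    . . . . . . . X . . . .
    . . . . . . . . . . . .

Z-buffer (winner per pixel, '.' = empty):
  . . . 2 2 2 2 . . . . .
  . . . 2 2 2 2 . . . . .
  . . . . . . . . . . . .
  . . . . . . . . . . . .
  . . . . . . 3 3 3 . . .
  . 1 3 3 3 3 3 3 3 . . 0
  . 3 3 3 3 3 3 3 3 0 0 .
  . . . . 3 3 3 3 0 0 0 .
  . . 0 0 0 1 0 3 0 0 . .
  . . . . . . . . . . . .

Final: 1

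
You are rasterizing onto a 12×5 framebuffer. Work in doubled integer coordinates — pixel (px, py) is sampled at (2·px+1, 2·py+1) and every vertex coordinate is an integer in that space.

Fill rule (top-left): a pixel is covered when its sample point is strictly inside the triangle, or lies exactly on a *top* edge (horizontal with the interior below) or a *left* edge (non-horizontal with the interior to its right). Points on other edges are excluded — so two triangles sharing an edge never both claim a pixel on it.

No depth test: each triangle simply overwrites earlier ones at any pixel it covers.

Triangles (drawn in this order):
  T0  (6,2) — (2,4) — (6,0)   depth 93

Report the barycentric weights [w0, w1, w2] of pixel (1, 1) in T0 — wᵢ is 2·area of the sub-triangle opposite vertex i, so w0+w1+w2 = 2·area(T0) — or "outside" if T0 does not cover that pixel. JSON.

T0:
  2·area = 8
  edge (6, 2)→(2, 4): d=(-4,2) right/bottom  bias=-1
  edge (2, 4)→(6, 0): d=(4,-4) top-left  bias=+0
  edge (6, 0)→(6, 2): d=(0,2) right/bottom  bias=-1
    (2,0)@(5, 1): e=[6,0,2] → #  [on edge]
    (3,0)@(7, 1): e=[2,8,-2] → ·
    (1,1)@(3, 3): e=[2,0,6] → #  [on edge]
    (2,1)@(5, 3): e=[-2,8,2] → ·
    (0,2)@(1, 5): e=[-2,0,10] → ·  [on edge]
    (1,2)@(3, 5): e=[-6,8,6] → ·
  covered (2 px):
    · · # · · · · · · · · ·
    · # · · · · · · · · · ·
    · · · · · · · · · · · ·
    · · · · · · · · · · · ·
    · · · · · · · · · · · ·

Final: [0,6,2]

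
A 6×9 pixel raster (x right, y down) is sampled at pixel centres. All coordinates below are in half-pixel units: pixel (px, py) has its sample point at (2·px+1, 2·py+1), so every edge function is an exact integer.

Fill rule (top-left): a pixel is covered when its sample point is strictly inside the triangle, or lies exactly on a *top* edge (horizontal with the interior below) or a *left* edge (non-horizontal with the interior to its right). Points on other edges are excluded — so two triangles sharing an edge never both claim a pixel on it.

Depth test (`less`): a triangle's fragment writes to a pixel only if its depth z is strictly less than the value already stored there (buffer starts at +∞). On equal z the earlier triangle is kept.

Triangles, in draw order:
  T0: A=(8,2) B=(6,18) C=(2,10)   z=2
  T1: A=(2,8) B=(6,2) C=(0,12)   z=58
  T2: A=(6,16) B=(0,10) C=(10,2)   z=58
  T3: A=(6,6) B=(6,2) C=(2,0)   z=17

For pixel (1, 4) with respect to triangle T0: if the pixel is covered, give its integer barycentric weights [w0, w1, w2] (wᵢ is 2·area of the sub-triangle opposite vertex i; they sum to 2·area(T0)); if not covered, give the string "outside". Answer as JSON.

T0:
  2·area = 80
  edge (8, 2)→(6, 18): d=(-2,16) right/bottom  bias=-1
  edge (6, 18)→(2, 10): d=(-4,-8) top-left  bias=+0
  edge (2, 10)→(8, 2): d=(6,-8) top-left  bias=+0
    (3,2)@(7, 5): e=[10,60,10] → #
    (4,2)@(9, 5): e=[-22,76,26] → ·
    (2,3)@(5, 7): e=[38,36,6] → #
    (4,3)@(9, 7): e=[-26,68,38] → ·
    (1,4)@(3, 9): e=[66,12,2] → #
    (4,4)@(9, 9): e=[-30,60,50] → ·
    (1,5)@(3, 11): e=[62,4,14] → #
    (3,5)@(7, 11): e=[-2,36,46] → ·
    (1,6)@(3, 13): e=[58,-4,26] → ·
    (2,6)@(5, 13): e=[26,12,42] → #
    (3,6)@(7, 13): e=[-6,28,58] → ·
    (2,7)@(5, 15): e=[22,4,54] → #
  covered (10 px):
    · · · · · ·
    · · · · · ·
    · · · # · ·
    · · # # · ·
    · # # # · ·
    · # # · · ·
    · · # · · ·
    · · # · · ·
    · · · · · ·
T1:
  2·area = 4
  edge (2, 8)→(6, 2): d=(4,-6) top-left  bias=+0
  edge (6, 2)→(0, 12): d=(-6,10) right/bottom  bias=-1
  edge (0, 12)→(2, 8): d=(2,-4) top-left  bias=+0
    (1,3)@(3, 7): e=[2,0,2] → ·  [on edge]
  covered (0 px):
    · · · · · ·
    · · · · · ·
    · · · · · ·
    · · · · · ·
    · · · · · ·
    · · · · · ·
    · · · · · ·
    · · · · · ·
    · · · · · ·
T2:
  2·area = 108
  edge (6, 16)→(0, 10): d=(-6,-6) top-left  bias=+0
  edge (0, 10)→(10, 2): d=(10,-8) top-left  bias=+0
  edge (10, 2)→(6, 16): d=(-4,14) right/bottom  bias=-1
    (4,1)@(9, 3): e=[96,2,10] → #
    (5,1)@(11, 3): e=[108,18,-18] → ·
    (3,2)@(7, 5): e=[72,6,30] → #
    (5,2)@(11, 5): e=[96,38,-26] → ·
    (2,3)@(5, 7): e=[48,10,50] → #
    (4,3)@(9, 7): e=[72,42,-6] → ·
    (1,4)@(3, 9): e=[24,14,70] → #
    (4,4)@(9, 9): e=[60,62,-14] → ·
    (0,5)@(1, 11): e=[0,18,90] → #  [on edge]
    (4,5)@(9, 11): e=[48,82,-22] → ·
    (0,6)@(1, 13): e=[-12,38,82] → ·
    (1,6)@(3, 13): e=[0,54,54] → #  [on edge]
    (2,7)@(5, 15): e=[0,90,18] → #  [on edge]
    (3,8)@(7, 17): e=[0,126,-18] → ·  [on edge]
  covered (15 px):
    · · · · · ·
    · · · · # ·
    · · · # # ·
    · · # # · ·
    · # # # · ·
    # # # # · ·
    · # # · · ·
    · · # · · ·
    · · · · · ·
T3:
  2·area = 16  (B↔C swapped to make it positive)
  edge (6, 6)→(2, 0): d=(-4,-6) top-left  bias=+0
  edge (2, 0)→(6, 2): d=(4,2) right/bottom  bias=-1
  edge (6, 2)→(6, 6): d=(0,4) right/bottom  bias=-1
    (1,0)@(3, 1): e=[2,2,12] → #
    (2,0)@(5, 1): e=[14,-2,4] → ·
    (1,1)@(3, 3): e=[-6,10,12] → ·
    (2,1)@(5, 3): e=[6,6,4] → #
    (3,1)@(7, 3): e=[18,2,-4] → ·
    (2,2)@(5, 5): e=[-2,14,4] → ·
  covered (2 px):
    · # · · · ·
    · · # · · ·
    · · · · · ·
    · · · · · ·
    · · · · · ·
    · · · · · ·
    · · · · · ·
    · · · · · ·
    · · · · · ·

Answer: [12,2,66]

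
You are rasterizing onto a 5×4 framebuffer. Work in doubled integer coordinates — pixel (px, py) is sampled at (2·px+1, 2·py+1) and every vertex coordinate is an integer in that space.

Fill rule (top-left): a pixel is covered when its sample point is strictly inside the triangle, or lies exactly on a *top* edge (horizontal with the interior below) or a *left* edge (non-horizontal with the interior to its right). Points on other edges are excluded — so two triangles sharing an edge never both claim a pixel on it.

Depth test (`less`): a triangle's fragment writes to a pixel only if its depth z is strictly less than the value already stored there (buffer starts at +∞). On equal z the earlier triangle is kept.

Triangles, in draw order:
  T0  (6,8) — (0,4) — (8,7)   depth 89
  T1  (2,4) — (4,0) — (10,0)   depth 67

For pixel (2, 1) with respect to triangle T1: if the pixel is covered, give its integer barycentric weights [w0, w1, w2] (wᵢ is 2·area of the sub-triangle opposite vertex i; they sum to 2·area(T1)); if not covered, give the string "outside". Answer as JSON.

T0:
  2·area = 14
  edge (6, 8)→(0, 4): d=(-6,-4) top-left  bias=+0
  edge (0, 4)→(8, 7): d=(8,3) right/bottom  bias=-1
  edge (8, 7)→(6, 8): d=(-2,1) right/bottom  bias=-1
    (2,3)@(5, 7): e=[2,9,3] → X
    (3,3)@(7, 7): e=[10,3,1] → X
    (4,3)@(9, 7): e=[18,-3,-1] → .
  covered (2 px):
    . . . . .
    . . . . .
    . . . . .
    . . X X .
T1:
  2·area = 24
  edge (2, 4)→(4, 0): d=(2,-4) top-left  bias=+0
  edge (4, 0)→(10, 0): d=(6,0) top-left  bias=+0
  edge (10, 0)→(2, 4): d=(-8,4) right/bottom  bias=-1
    (2,0)@(5, 1): e=[6,6,12] → X
    (3,0)@(7, 1): e=[14,6,4] → X
    (4,0)@(9, 1): e=[22,6,-4] → .
    (1,1)@(3, 3): e=[2,18,4] → X
    (2,1)@(5, 3): e=[10,18,-4] → .
    (3,1)@(7, 3): e=[18,18,-12] → .
    (1,2)@(3, 5): e=[6,30,-12] → .
  covered (3 px):
    . . X X .
    . X . . .
    . . . . .
    . . . . .

Result: "outside"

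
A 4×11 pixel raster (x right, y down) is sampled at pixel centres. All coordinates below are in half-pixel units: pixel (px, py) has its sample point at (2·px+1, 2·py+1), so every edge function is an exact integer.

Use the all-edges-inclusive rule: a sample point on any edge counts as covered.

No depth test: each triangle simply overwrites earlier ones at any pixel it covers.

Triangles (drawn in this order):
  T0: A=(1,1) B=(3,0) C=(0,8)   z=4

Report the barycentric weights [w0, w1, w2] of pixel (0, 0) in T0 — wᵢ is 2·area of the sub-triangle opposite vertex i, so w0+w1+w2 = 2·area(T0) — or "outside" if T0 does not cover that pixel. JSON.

T0:
  2·area = 13
  edge (1, 1)→(3, 0): d=(2,-1) inclusive
  edge (3, 0)→(0, 8): d=(-3,8) inclusive
  edge (0, 8)→(1, 1): d=(1,-7) inclusive
    (0,0)@(1, 1): e=[0,13,0] → #  [on edge]
    (1,0)@(3, 1): e=[2,-3,14] → ·
    (0,1)@(1, 3): e=[4,7,2] → #
    (1,1)@(3, 3): e=[6,-9,16] → ·
    (0,2)@(1, 5): e=[8,1,4] → #
    (1,2)@(3, 5): e=[10,-15,18] → ·
    (0,3)@(1, 7): e=[12,-5,6] → ·
  covered (3 px):
    # · · ·
    # · · ·
    # · · ·
    · · · ·
    · · · ·
    · · · ·
    · · · ·
    · · · ·
    · · · ·
    · · · ·
    · · · ·

Final: [13,0,0]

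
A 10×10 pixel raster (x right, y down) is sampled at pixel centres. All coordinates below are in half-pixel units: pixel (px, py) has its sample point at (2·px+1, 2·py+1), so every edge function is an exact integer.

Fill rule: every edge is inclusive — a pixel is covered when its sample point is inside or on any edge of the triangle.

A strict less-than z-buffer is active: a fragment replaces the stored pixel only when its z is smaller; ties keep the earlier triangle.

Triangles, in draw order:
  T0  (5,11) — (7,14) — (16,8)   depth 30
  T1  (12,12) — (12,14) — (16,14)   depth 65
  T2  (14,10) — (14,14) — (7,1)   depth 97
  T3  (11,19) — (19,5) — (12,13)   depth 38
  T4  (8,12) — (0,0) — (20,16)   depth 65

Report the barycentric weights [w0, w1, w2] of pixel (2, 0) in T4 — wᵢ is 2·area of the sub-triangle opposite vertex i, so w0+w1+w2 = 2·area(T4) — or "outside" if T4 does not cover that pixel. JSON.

T0:
  2·area = 39  (B↔C swapped to make it positive)
  edge (5, 11)→(16, 8): d=(11,-3) inclusive
  edge (16, 8)→(7, 14): d=(-9,6) inclusive
  edge (7, 14)→(5, 11): d=(-2,-3) inclusive
    (0,2)@(1, 5): e=[-78,117,0] → ·  [on edge]
    (6,4)@(13, 9): e=[2,9,28] → #
    (7,4)@(15, 9): e=[8,-3,34] → ·
    (2,5)@(5, 11): e=[0,39,0] → #  [on edge]
    (3,5)@(7, 11): e=[6,27,6] → #
    (4,5)@(9, 11): e=[12,15,12] → #
    (5,5)@(11, 11): e=[18,3,18] → #
    (6,5)@(13, 11): e=[24,-9,24] → ·
    (2,6)@(5, 13): e=[22,21,-4] → ·
    (3,6)@(7, 13): e=[28,9,2] → #
    (4,6)@(9, 13): e=[34,-3,8] → ·
    (5,6)@(11, 13): e=[40,-15,14] → ·
    (4,8)@(9, 17): e=[78,-39,0] → ·  [on edge]
  covered (6 px):
    · · · · · · · · · ·
    · · · · · · · · · ·
    · · · · · · · · · ·
    · · · · · · · · · ·
    · · · · · · # · · ·
    · · # # # # · · · ·
    · · · # · · · · · ·
    · · · · · · · · · ·
    · · · · · · · · · ·
    · · · · · · · · · ·
T1:
  2·area = 8  (B↔C swapped to make it positive)
  edge (12, 12)→(16, 14): d=(4,2) inclusive
  edge (16, 14)→(12, 14): d=(-4,0) inclusive
  edge (12, 14)→(12, 12): d=(0,-2) inclusive
    (6,6)@(13, 13): e=[2,4,2] → #
    (7,6)@(15, 13): e=[-2,4,6] → ·
    (6,7)@(13, 15): e=[10,-4,2] → ·
  covered (1 px):
    · · · · · · · · · ·
    · · · · · · · · · ·
    · · · · · · · · · ·
    · · · · · · · · · ·
    · · · · · · · · · ·
    · · · · · · · · · ·
    · · · · · · # · · ·
    · · · · · · · · · ·
    · · · · · · · · · ·
    · · · · · · · · · ·
T2:
  2·area = 28
  edge (14, 10)→(14, 14): d=(0,4) inclusive
  edge (14, 14)→(7, 1): d=(-7,-13) inclusive
  edge (7, 1)→(14, 10): d=(7,9) inclusive
    (3,0)@(7, 1): e=[28,0,0] → #  [on edge]
    (4,0)@(9, 1): e=[20,26,-18] → ·
    (3,1)@(7, 3): e=[28,-14,14] → ·
    (5,3)@(11, 7): e=[12,10,6] → #
    (6,3)@(13, 7): e=[4,36,-12] → ·
    (5,4)@(11, 9): e=[12,-4,20] → ·
    (6,4)@(13, 9): e=[4,22,2] → #
    (7,4)@(15, 9): e=[-4,48,-16] → ·
    (6,5)@(13, 11): e=[4,8,16] → #
    (7,5)@(15, 11): e=[-4,34,-2] → ·
    (6,6)@(13, 13): e=[4,-6,30] → ·
  covered (4 px):
    · · · # · · · · · ·
    · · · · · · · · · ·
    · · · · · · · · · ·
    · · · · · # · · · ·
    · · · · · · # · · ·
    · · · · · · # · · ·
    · · · · · · · · · ·
    · · · · · · · · · ·
    · · · · · · · · · ·
    · · · · · · · · · ·
T3:
  2·area = 34  (B↔C swapped to make it positive)
  edge (11, 19)→(12, 13): d=(1,-6) inclusive
  edge (12, 13)→(19, 5): d=(7,-8) inclusive
  edge (19, 5)→(11, 19): d=(-8,14) inclusive
    (9,2)@(19, 5): e=[34,0,0] → #  [on edge]
    (6,3)@(13, 7): e=[0,-34,68] → ·  [on edge]
    (9,3)@(19, 7): e=[36,14,-16] → ·
    (7,5)@(15, 11): e=[16,10,8] → #
    (8,5)@(17, 11): e=[28,26,-20] → ·
    (6,6)@(13, 13): e=[6,8,20] → #
    (7,6)@(15, 13): e=[18,24,-8] → ·
    (6,7)@(13, 15): e=[8,22,4] → #
    (7,7)@(15, 15): e=[20,38,-24] → ·
    (6,8)@(13, 17): e=[10,36,-12] → ·
    (5,9)@(11, 19): e=[0,34,0] → #  [on edge]
    (6,9)@(13, 19): e=[12,50,-28] → ·
  covered (5 px):
    · · · · · · · · · ·
    · · · · · · · · · ·
    · · · · · · · · · #
    · · · · · · · · · ·
    · · · · · · · · · ·
    · · · · · · · # · ·
    · · · · · · # · · ·
    · · · · · · # · · ·
    · · · · · · · · · ·
    · · · · · # · · · ·
T4:
  2·area = 112
  edge (8, 12)→(0, 0): d=(-8,-12) inclusive
  edge (0, 0)→(20, 16): d=(20,16) inclusive
  edge (20, 16)→(8, 12): d=(-12,-4) inclusive
    (0,0)@(1, 1): e=[4,4,104] → #
    (1,0)@(3, 1): e=[28,-28,112] → ·
    (0,1)@(1, 3): e=[-12,44,80] → ·
    (1,1)@(3, 3): e=[12,12,88] → #
    (2,1)@(5, 3): e=[36,-20,96] → ·
    (1,2)@(3, 5): e=[-4,52,64] → ·
    (2,2)@(5, 5): e=[20,20,72] → #
    (3,2)@(7, 5): e=[44,-12,80] → ·
    (2,3)@(5, 7): e=[4,60,48] → #
    (3,3)@(7, 7): e=[28,28,56] → #
    (4,3)@(9, 7): e=[52,-4,64] → ·
    (2,4)@(5, 9): e=[-12,100,24] → ·
    (2,5)@(5, 11): e=[-28,140,0] → ·  [on edge]
    (5,6)@(11, 13): e=[28,84,0] → #  [on edge]
    (8,7)@(17, 15): e=[84,28,0] → #  [on edge]
  covered (15 px):
    # · · · · · · · · ·
    · # · · · · · · · ·
    · · # · · · · · · ·
    · · # # · · · · · ·
    · · · # # # · · · ·
    · · · · # # # · · ·
    · · · · · # # # · ·
    · · · · · · · · # ·
    · · · · · · · · · ·
    · · · · · · · · · ·

Final: "outside"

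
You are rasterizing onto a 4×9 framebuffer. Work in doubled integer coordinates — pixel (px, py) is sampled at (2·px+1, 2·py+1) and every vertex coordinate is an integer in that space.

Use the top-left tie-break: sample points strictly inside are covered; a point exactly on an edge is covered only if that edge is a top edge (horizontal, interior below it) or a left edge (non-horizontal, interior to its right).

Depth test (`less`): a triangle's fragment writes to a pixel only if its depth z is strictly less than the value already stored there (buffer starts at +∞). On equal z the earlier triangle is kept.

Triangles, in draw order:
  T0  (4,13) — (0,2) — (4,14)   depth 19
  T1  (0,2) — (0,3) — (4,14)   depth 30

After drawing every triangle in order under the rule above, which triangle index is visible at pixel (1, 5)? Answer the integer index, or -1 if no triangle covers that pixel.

T0:
  2·area = 4  (B↔C swapped to make it positive)
  edge (4, 13)→(4, 14): d=(0,1) right/bottom  bias=-1
  edge (4, 14)→(0, 2): d=(-4,-12) top-left  bias=+0
  edge (0, 2)→(4, 13): d=(4,11) right/bottom  bias=-1
    (0,2)@(1, 5): e=[3,0,1] → █  [on edge]
    (1,2)@(3, 5): e=[1,24,-21] → ·
    (0,3)@(1, 7): e=[3,-8,9] → ·
    (1,5)@(3, 11): e=[1,0,3] → █  [on edge]
    (2,5)@(5, 11): e=[-1,24,-19] → ·
    (1,6)@(3, 13): e=[1,-8,11] → ·
    (2,8)@(5, 17): e=[-1,0,5] → ·  [on edge]
  covered (2 px):
    · · · ·
    · · · ·
    █ · · ·
    · · · ·
    · · · ·
    · █ · ·
    · · · ·
    · · · ·
    · · · ·
T1:
  2·area = 4  (B↔C swapped to make it positive)
  edge (0, 2)→(4, 14): d=(4,12) right/bottom  bias=-1
  edge (4, 14)→(0, 3): d=(-4,-11) top-left  bias=+0
  edge (0, 3)→(0, 2): d=(0,-1) top-left  bias=+0
    (0,2)@(1, 5): e=[0,3,1] → ·  [on edge]
    (1,5)@(3, 11): e=[0,1,3] → ·  [on edge]
    (2,8)@(5, 17): e=[0,-1,5] → ·  [on edge]
  covered (0 px):
    · · · ·
    · · · ·
    · · · ·
    · · · ·
    · · · ·
    · · · ·
    · · · ·
    · · · ·
    · · · ·

Z-buffer (winner per pixel, '.' = empty):
  . . . .
  . . . .
  0 . . .
  . . . .
  . . . .
  . 0 . .
  . . . .
  . . . .
  . . . .

Result: 0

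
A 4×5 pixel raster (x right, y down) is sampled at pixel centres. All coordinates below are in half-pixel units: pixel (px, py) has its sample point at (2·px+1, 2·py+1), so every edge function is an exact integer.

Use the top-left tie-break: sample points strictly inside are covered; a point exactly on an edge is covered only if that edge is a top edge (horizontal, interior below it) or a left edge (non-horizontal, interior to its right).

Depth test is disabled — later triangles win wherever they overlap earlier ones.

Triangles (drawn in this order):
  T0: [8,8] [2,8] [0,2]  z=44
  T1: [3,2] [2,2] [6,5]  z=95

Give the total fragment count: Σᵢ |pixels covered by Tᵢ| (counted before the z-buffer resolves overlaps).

T0:
  2·area = 36
  edge (8, 8)→(2, 8): d=(-6,0) right/bottom  bias=-1
  edge (2, 8)→(0, 2): d=(-2,-6) top-left  bias=+0
  edge (0, 2)→(8, 8): d=(8,6) right/bottom  bias=-1
    (0,1)@(1, 3): e=[30,4,2] → #
    (1,1)@(3, 3): e=[30,16,-10] → ·
    (0,2)@(1, 5): e=[18,0,18] → #  [on edge]
    (1,2)@(3, 5): e=[18,12,6] → #
    (2,2)@(5, 5): e=[18,24,-6] → ·
    (0,3)@(1, 7): e=[6,-4,34] → ·
    (1,3)@(3, 7): e=[6,8,22] → #
    (2,3)@(5, 7): e=[6,20,10] → #
    (3,3)@(7, 7): e=[6,32,-2] → ·
    (1,4)@(3, 9): e=[-6,4,38] → ·
    (2,4)@(5, 9): e=[-6,16,26] → ·
  covered (5 px):
    · · · ·
    # · · ·
    # # · ·
    · # # ·
    · · · ·
T1:
  2·area = 3  (B↔C swapped to make it positive)
  edge (3, 2)→(6, 5): d=(3,3) right/bottom  bias=-1
  edge (6, 5)→(2, 2): d=(-4,-3) top-left  bias=+0
  edge (2, 2)→(3, 2): d=(1,0) top-left  bias=+0
  covered (0 px):
    · · · ·
    · · · ·
    · · · ·
    · · · ·
    · · · ·

Final: 5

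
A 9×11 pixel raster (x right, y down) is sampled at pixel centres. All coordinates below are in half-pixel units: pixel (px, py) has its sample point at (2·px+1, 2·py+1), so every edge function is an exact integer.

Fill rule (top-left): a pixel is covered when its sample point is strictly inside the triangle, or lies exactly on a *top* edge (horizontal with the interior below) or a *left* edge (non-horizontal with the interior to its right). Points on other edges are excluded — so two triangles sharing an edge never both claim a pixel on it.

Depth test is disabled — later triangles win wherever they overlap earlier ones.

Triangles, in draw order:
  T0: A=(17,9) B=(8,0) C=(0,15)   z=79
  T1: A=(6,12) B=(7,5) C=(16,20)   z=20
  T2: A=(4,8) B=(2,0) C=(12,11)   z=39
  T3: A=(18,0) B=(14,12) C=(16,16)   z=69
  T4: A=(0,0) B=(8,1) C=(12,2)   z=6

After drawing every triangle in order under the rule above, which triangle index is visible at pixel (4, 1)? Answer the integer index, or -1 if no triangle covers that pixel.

T0:
  2·area = 207  (B↔C swapped to make it positive)
  edge (17, 9)→(0, 15): d=(-17,6) right/bottom  bias=-1
  edge (0, 15)→(8, 0): d=(8,-15) top-left  bias=+0
  edge (8, 0)→(17, 9): d=(9,9) right/bottom  bias=-1
    (4,0)@(9, 1): e=[184,23,0] → ·  [on edge]
    (3,1)@(7, 3): e=[162,9,36] → #
    (4,1)@(9, 3): e=[150,39,18] → #
    (5,1)@(11, 3): e=[138,69,0] → ·  [on edge]
    (3,2)@(7, 5): e=[128,25,54] → #
    (5,2)@(11, 5): e=[104,85,18] → #
    (6,2)@(13, 5): e=[92,115,0] → ·  [on edge]
    (2,3)@(5, 7): e=[106,11,90] → #
    (6,3)@(13, 7): e=[58,131,18] → #
    (7,3)@(15, 7): e=[46,161,0] → ·  [on edge]
    (2,4)@(5, 9): e=[72,27,108] → #
    (7,4)@(15, 9): e=[12,177,18] → #
    (8,4)@(17, 9): e=[0,207,0] → ·  [on edge]
  covered (23 px):
    · · · · · · · · ·
    · · · # # · · · ·
    · · · # # # · · ·
    · · # # # # # · ·
    · · # # # # # # ·
    · # # # # # · · ·
    · # # · · · · · ·
    · · · · · · · · ·
    · · · · · · · · ·
    · · · · · · · · ·
    · · · · · · · · ·
T1:
  2·area = 78
  edge (6, 12)→(7, 5): d=(1,-7) top-left  bias=+0
  edge (7, 5)→(16, 20): d=(9,15) right/bottom  bias=-1
  edge (16, 20)→(6, 12): d=(-10,-8) top-left  bias=+0
    (3,2)@(7, 5): e=[0,0,78] → ·  [on edge]
    (3,3)@(7, 7): e=[2,18,58] → #
    (4,3)@(9, 7): e=[16,-12,74] → ·
    (3,4)@(7, 9): e=[4,36,38] → #
    (4,4)@(9, 9): e=[18,6,54] → #
    (5,4)@(11, 9): e=[32,-24,70] → ·
    (3,5)@(7, 11): e=[6,54,18] → #
    (5,5)@(11, 11): e=[34,-6,50] → ·
    (3,6)@(7, 13): e=[8,72,-2] → ·
    (4,6)@(9, 13): e=[22,42,14] → #
    (5,6)@(11, 13): e=[36,12,30] → #
    (6,6)@(13, 13): e=[50,-18,46] → ·
    (6,7)@(13, 15): e=[52,0,26] → ·  [on edge]
    (2,9)@(5, 19): e=[0,156,-78] → ·  [on edge]
  covered (10 px):
    · · · · · · · · ·
    · · · · · · · · ·
    · · · · · · · · ·
    · · · # · · · · ·
    · · · # # · · · ·
    · · · # # · · · ·
    · · · · # # · · ·
    · · · · · # · · ·
    · · · · · · # · ·
    · · · · · · · # ·
    · · · · · · · · ·
T2:
  2·area = 58
  edge (4, 8)→(2, 0): d=(-2,-8) top-left  bias=+0
  edge (2, 0)→(12, 11): d=(10,11) right/bottom  bias=-1
  edge (12, 11)→(4, 8): d=(-8,-3) top-left  bias=+0
    (1,1)@(3, 3): e=[2,19,37] → #
    (2,1)@(5, 3): e=[18,-3,43] → ·
    (1,2)@(3, 5): e=[-2,39,21] → ·
    (2,2)@(5, 5): e=[14,17,27] → #
    (3,2)@(7, 5): e=[30,-5,33] → ·
    (2,3)@(5, 7): e=[10,37,11] → #
    (3,3)@(7, 7): e=[26,15,17] → #
    (4,3)@(9, 7): e=[42,-7,23] → ·
    (2,4)@(5, 9): e=[6,57,-5] → ·
    (3,4)@(7, 9): e=[22,35,1] → #
    (4,4)@(9, 9): e=[38,13,7] → #
    (5,4)@(11, 9): e=[54,-9,13] → ·
  covered (6 px):
    · · · · · · · · ·
    · # · · · · · · ·
    · · # · · · · · ·
    · · # # · · · · ·
    · · · # # · · · ·
    · · · · · · · · ·
    · · · · · · · · ·
    · · · · · · · · ·
    · · · · · · · · ·
    · · · · · · · · ·
    · · · · · · · · ·
T3:
  2·area = 40  (B↔C swapped to make it positive)
  edge (18, 0)→(16, 16): d=(-2,16) right/bottom  bias=-1
  edge (16, 16)→(14, 12): d=(-2,-4) top-left  bias=+0
  edge (14, 12)→(18, 0): d=(4,-12) top-left  bias=+0
    (8,1)@(17, 3): e=[10,30,0] → #  [on edge]
    (8,2)@(17, 5): e=[6,26,8] → #
    (8,3)@(17, 7): e=[2,22,16] → #
    (7,4)@(15, 9): e=[30,10,0] → #  [on edge]
    (8,4)@(17, 9): e=[-2,18,24] → ·
    (7,5)@(15, 11): e=[26,6,8] → #
    (8,5)@(17, 11): e=[-6,14,32] → ·
    (7,6)@(15, 13): e=[22,2,16] → #
    (8,6)@(17, 13): e=[-10,10,40] → ·
    (6,7)@(13, 15): e=[50,-10,0] → ·  [on edge]
    (7,7)@(15, 15): e=[18,-2,24] → ·
    (5,10)@(11, 21): e=[70,-30,0] → ·  [on edge]
  covered (6 px):
    · · · · · · · · ·
    · · · · · · · · #
    · · · · · · · · #
    · · · · · · · · #
    · · · · · · · # ·
    · · · · · · · # ·
    · · · · · · · # ·
    · · · · · · · · ·
    · · · · · · · · ·
    · · · · · · · · ·
    · · · · · · · · ·
T4:
  2·area = 4
  edge (0, 0)→(8, 1): d=(8,1) right/bottom  bias=-1
  edge (8, 1)→(12, 2): d=(4,1) right/bottom  bias=-1
  edge (12, 2)→(0, 0): d=(-12,-2) top-left  bias=+0
    (3,0)@(7, 1): e=[1,1,2] → #
    (4,0)@(9, 1): e=[-1,-1,6] → ·
    (3,1)@(7, 3): e=[17,9,-22] → ·
  covered (1 px):
    · · · # · · · · ·
    · · · · · · · · ·
    · · · · · · · · ·
    · · · · · · · · ·
    · · · · · · · · ·
    · · · · · · · · ·
    · · · · · · · · ·
    · · · · · · · · ·
    · · · · · · · · ·
    · · · · · · · · ·
    · · · · · · · · ·

Z-buffer (winner per pixel, '.' = empty):
  . . . 4 . . . . .
  . 2 . 0 0 . . . 3
  . . 2 0 0 0 . . 3
  . . 2 2 0 0 0 . 3
  . . 0 2 2 0 0 3 .
  . 0 0 1 1 0 . 3 .
  . 0 0 . 1 1 . 3 .
  . . . . . 1 . . .
  . . . . . . 1 . .
  . . . . . . . 1 .
  . . . . . . . . .

Answer: 0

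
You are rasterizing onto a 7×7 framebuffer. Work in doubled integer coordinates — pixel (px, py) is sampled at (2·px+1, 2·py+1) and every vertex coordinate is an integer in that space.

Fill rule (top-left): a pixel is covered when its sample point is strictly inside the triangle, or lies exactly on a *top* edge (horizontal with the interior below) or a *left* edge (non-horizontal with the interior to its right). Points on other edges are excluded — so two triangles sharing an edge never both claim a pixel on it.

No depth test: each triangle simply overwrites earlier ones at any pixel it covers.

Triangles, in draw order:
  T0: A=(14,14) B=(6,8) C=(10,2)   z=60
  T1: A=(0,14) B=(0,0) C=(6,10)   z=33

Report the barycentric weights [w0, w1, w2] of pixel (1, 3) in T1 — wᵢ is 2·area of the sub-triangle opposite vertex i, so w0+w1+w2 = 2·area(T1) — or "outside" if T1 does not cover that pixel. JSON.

T0:
  2·area = 72
  edge (14, 14)→(6, 8): d=(-8,-6) top-left  bias=+0
  edge (6, 8)→(10, 2): d=(4,-6) top-left  bias=+0
  edge (10, 2)→(14, 14): d=(4,12) right/bottom  bias=-1
    (4,2)@(9, 5): e=[42,6,24] → #
    (5,2)@(11, 5): e=[54,18,0] → ·  [on edge]
    (3,3)@(7, 7): e=[14,2,56] → #
    (5,3)@(11, 7): e=[38,26,8] → #
    (6,3)@(13, 7): e=[50,38,-16] → ·
    (3,4)@(7, 9): e=[-2,10,64] → ·
    (4,4)@(9, 9): e=[10,22,40] → #
    (6,4)@(13, 9): e=[34,46,-8] → ·
    (4,5)@(9, 11): e=[-6,30,48] → ·
    (5,5)@(11, 11): e=[6,42,24] → #
    (6,5)@(13, 11): e=[18,54,0] → ·  [on edge]
    (5,6)@(11, 13): e=[-10,50,32] → ·
  covered (8 px):
    · · · · · · ·
    · · · · · · ·
    · · · · # · ·
    · · · # # # ·
    · · · · # # ·
    · · · · · # ·
    · · · · · · #
T1:
  2·area = 84
  edge (0, 14)→(0, 0): d=(0,-14) top-left  bias=+0
  edge (0, 0)→(6, 10): d=(6,10) right/bottom  bias=-1
  edge (6, 10)→(0, 14): d=(-6,4) right/bottom  bias=-1
    (0,1)@(1, 3): e=[14,8,62] → #
    (1,1)@(3, 3): e=[42,-12,54] → ·
    (0,2)@(1, 5): e=[14,20,50] → #
    (1,2)@(3, 5): e=[42,0,42] → ·  [on edge]
    (0,3)@(1, 7): e=[14,32,38] → #
    (1,3)@(3, 7): e=[42,12,30] → #
    (2,3)@(5, 7): e=[70,-8,22] → ·
    (0,4)@(1, 9): e=[14,44,26] → #
    (2,4)@(5, 9): e=[70,4,10] → #
    (3,4)@(7, 9): e=[98,-16,2] → ·
    (0,5)@(1, 11): e=[14,56,14] → #
    (2,5)@(5, 11): e=[70,16,-2] → ·
  covered (10 px):
    · · · · · · ·
    # · · · · · ·
    # · · · · · ·
    # # · · · · ·
    # # # · · · ·
    # # · · · · ·
    # · · · · · ·

Answer: [12,30,42]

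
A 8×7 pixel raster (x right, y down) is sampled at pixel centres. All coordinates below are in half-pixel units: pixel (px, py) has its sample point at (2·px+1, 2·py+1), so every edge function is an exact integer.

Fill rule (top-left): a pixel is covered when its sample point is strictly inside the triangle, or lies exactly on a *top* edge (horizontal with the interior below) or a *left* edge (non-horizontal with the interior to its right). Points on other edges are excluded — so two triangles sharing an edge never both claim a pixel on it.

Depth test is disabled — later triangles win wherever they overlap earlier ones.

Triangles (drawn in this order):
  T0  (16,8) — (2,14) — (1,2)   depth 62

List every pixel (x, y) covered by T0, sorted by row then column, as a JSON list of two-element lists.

T0:
  2·area = 174
  edge (16, 8)→(2, 14): d=(-14,6) right/bottom  bias=-1
  edge (2, 14)→(1, 2): d=(-1,-12) top-left  bias=+0
  edge (1, 2)→(16, 8): d=(15,6) right/bottom  bias=-1
    (1,1)@(3, 3): e=[148,23,3] → #
    (2,1)@(5, 3): e=[136,47,-9] → ·
    (1,2)@(3, 5): e=[120,21,33] → #
    (2,2)@(5, 5): e=[108,45,21] → #
    (3,2)@(7, 5): e=[96,69,9] → #
    (4,2)@(9, 5): e=[84,93,-3] → ·
    (1,3)@(3, 7): e=[92,19,63] → #
    (4,3)@(9, 7): e=[56,91,27] → #
    (5,3)@(11, 7): e=[44,115,15] → #
    (6,3)@(13, 7): e=[32,139,3] → #
    (7,3)@(15, 7): e=[20,163,-9] → ·
    (1,4)@(3, 9): e=[64,17,93] → #
    (4,5)@(9, 11): e=[0,87,87] → ·  [on edge]
  covered (20 px):
    · · · · · · · ·
    · # · · · · · ·
    · # # # · · · ·
    · # # # # # # ·
    · # # # # # # ·
    · # # # · · · ·
    · # · · · · · ·

Result: [[1,1],[1,2],[2,2],[3,2],[1,3],[2,3],[3,3],[4,3],[5,3],[6,3],[1,4],[2,4],[3,4],[4,4],[5,4],[6,4],[1,5],[2,5],[3,5],[1,6]]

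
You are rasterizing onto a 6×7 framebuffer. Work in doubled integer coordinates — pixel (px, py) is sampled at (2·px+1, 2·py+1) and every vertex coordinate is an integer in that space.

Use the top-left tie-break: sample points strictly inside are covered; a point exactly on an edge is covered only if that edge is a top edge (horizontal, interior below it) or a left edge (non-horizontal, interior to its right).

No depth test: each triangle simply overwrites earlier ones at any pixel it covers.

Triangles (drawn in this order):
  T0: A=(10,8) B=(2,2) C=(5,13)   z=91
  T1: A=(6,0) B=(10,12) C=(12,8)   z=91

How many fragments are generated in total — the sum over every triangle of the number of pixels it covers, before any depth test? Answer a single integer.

T0:
  2·area = 70  (B↔C swapped to make it positive)
  edge (10, 8)→(5, 13): d=(-5,5) right/bottom  bias=-1
  edge (5, 13)→(2, 2): d=(-3,-11) top-left  bias=+0
  edge (2, 2)→(10, 8): d=(8,6) right/bottom  bias=-1
    (1,1)@(3, 3): e=[60,8,2] → █
    (2,1)@(5, 3): e=[50,30,-10] → ·
    (1,2)@(3, 5): e=[50,2,18] → █
    (2,2)@(5, 5): e=[40,24,6] → █
    (3,2)@(7, 5): e=[30,46,-6] → ·
    (1,3)@(3, 7): e=[40,-4,34] → ·
    (2,3)@(5, 7): e=[30,18,22] → █
    (3,3)@(7, 7): e=[20,40,10] → █
    (4,3)@(9, 7): e=[10,62,-2] → ·
    (5,3)@(11, 7): e=[0,84,-14] → ·  [on edge]
    (2,4)@(5, 9): e=[20,12,38] → █
    (4,4)@(9, 9): e=[0,56,14] → ·  [on edge]
    (3,5)@(7, 11): e=[0,28,42] → ·  [on edge]
    (2,6)@(5, 13): e=[0,0,70] → ·  [on edge]
  covered (8 px):
    · · · · · ·
    · █ · · · ·
    · █ █ · · ·
    · · █ █ · ·
    · · █ █ · ·
    · · █ · · ·
    · · · · · ·
T1:
  2·area = 40  (B↔C swapped to make it positive)
  edge (6, 0)→(12, 8): d=(6,8) right/bottom  bias=-1
  edge (12, 8)→(10, 12): d=(-2,4) right/bottom  bias=-1
  edge (10, 12)→(6, 0): d=(-4,-12) top-left  bias=+0
    (3,1)@(7, 3): e=[10,30,0] → █  [on edge]
    (4,1)@(9, 3): e=[-6,22,24] → ·
    (3,2)@(7, 5): e=[22,26,-8] → ·
    (4,2)@(9, 5): e=[6,18,16] → █
    (5,2)@(11, 5): e=[-10,10,40] → ·
    (4,3)@(9, 7): e=[18,14,8] → █
    (5,3)@(11, 7): e=[2,6,32] → █
    (4,4)@(9, 9): e=[30,10,0] → █  [on edge]
    (4,5)@(9, 11): e=[42,6,-8] → ·
    (5,5)@(11, 11): e=[26,-2,16] → ·
  covered (6 px):
    · · · · · ·
    · · · █ · ·
    · · · · █ ·
    · · · · █ █
    · · · · █ █
    · · · · · ·
    · · · · · ·

Answer: 14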